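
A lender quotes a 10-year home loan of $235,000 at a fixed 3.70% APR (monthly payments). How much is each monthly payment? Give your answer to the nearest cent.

Monthly rate = 3.7%/12 = 0.0030833; payment = 235,000 × 0.0030833 / (1 − (1+0.0030833)^−120) = $2,345.90.

$2,345.90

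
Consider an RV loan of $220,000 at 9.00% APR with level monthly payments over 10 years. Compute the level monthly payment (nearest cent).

$2,786.87

At 9.00% the monthly rate is 0.0075000, so the payment is 220,000 × 0.0075000 / (1 − 1.0075000^−120) = $2,786.87.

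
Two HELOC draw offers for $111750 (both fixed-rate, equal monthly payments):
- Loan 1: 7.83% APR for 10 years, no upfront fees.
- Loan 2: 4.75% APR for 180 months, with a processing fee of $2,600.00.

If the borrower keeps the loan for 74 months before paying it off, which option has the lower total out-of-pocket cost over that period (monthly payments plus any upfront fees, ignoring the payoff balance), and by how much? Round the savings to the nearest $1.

Loan 1: at 7.83% the monthly rate is 0.0065250, so the payment is 111,750 × 0.0065250 / (1 − 1.0065250^−120) = $1,345.82.
Loan 2: at 4.75% the monthly rate is 0.0039583, so the payment is 111,750 × 0.0039583 / (1 − 1.0039583^−180) = $869.23.
Over 74 months: Loan 1 costs 74 × $1,345.82 = $99,590.68; Loan 2 costs 74 × $869.23 + $2,600.00 = $66,923.02.
Loan 2 is cheaper by $99,590.68 − $66,923.02 = $32,667.66.

Loan 2 by $32,668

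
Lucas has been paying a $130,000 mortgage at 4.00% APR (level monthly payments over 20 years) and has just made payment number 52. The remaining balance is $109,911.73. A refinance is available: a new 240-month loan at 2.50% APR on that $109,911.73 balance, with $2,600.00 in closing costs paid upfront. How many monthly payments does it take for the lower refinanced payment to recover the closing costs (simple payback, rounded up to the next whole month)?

13 months

Current payment = 130,000 × 4%/12 / (1 − (1+0.0033333)^−240) = $787.77.
Refinanced payment = 109,911.73 × 0.0020833 / (1 − (1+0.0020833)^−240) = $582.43.
Monthly savings = $787.77 − $582.43 = $205.34.
Break-even = $2,600.00 / $205.34 = 12.66 → 13 months.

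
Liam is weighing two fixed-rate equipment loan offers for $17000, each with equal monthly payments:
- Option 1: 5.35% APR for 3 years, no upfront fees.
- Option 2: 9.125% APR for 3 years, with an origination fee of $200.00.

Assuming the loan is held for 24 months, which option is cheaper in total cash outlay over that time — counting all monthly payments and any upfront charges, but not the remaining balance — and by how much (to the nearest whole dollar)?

Option 1: monthly rate = 5.35%/12 = 0.0044583; payment = 17,000 × 0.0044583 / (1 − (1+0.0044583)^−36) = $512.18.
Option 2: at 9.125% the monthly rate is 0.0076042, so the payment is 17,000 × 0.0076042 / (1 − 1.0076042^−36) = $541.59.
Over 24 months: Option 1 costs 24 × $512.18 = $12,292.32; Option 2 costs 24 × $541.59 + $200.00 = $13,198.16.
Option 1 is cheaper by $13,198.16 − $12,292.32 = $905.84.

Option 1 by $906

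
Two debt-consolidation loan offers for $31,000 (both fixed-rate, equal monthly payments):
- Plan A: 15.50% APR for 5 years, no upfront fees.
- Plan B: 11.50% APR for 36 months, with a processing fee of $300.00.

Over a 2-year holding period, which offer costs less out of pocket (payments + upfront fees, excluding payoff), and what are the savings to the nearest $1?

Plan A: monthly rate = 15.5%/12 = 0.0129167; payment = 31,000 × 0.0129167 / (1 − (1+0.0129167)^−60) = $745.65.
Plan B: at 11.50% the monthly rate is 0.0095833, so the payment is 31,000 × 0.0095833 / (1 − 1.0095833^−36) = $1,022.26.
Over 24 months: Plan A costs 24 × $745.65 = $17,895.60; Plan B costs 24 × $1,022.26 + $300.00 = $24,834.24.
Plan A is cheaper by $24,834.24 − $17,895.60 = $6,938.64.

Plan A by $6,939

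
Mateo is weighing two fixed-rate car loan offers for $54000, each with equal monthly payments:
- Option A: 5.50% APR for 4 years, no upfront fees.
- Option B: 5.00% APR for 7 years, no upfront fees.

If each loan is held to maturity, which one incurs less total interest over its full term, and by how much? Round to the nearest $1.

Option A by $3,831

Option A: at 5.50% the monthly rate is 0.0045833, so the payment is 54,000 × 0.0045833 / (1 − 1.0045833^−48) = $1,255.85.
Total interest on Option A = 48 × $1,255.85 − $54,000 = $6,280.80.
Option B: at 5.00% the monthly rate is 0.0041667, so the payment is 54,000 × 0.0041667 / (1 − 1.0041667^−84) = $763.23.
Total interest on Option B = 84 × $763.23 − $54,000 = $10,111.32.
Option A is lower by $3,830.52.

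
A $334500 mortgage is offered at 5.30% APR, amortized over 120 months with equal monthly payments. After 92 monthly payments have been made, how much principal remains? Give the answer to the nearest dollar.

With monthly rate i = 5.3%/12 = 0.0044167, the balance after k of n payments is P · [(1+i)^n − (1+i)^k] / [(1+i)^n − 1].
(1+0.0044167)^120 = 1.69695084 and (1+0.0044167)^92 = 1.49996031, so the balance is 334,500 × (1.69695084 − 1.49996031) / (1.69695084 − 1) = $94,545.17.

$94,545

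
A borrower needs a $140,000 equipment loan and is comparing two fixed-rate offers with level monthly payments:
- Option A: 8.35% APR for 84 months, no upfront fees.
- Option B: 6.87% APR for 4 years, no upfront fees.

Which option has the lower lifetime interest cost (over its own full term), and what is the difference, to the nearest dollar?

Option B by $24,837

Option A: monthly rate = 8.35%/12 = 0.0069583; payment = 140,000 × 0.0069583 / (1 − (1+0.0069583)^−84) = $2,206.56.
Total interest on Option A = 84 × $2,206.56 − $140,000 = $45,351.04.
Option B: monthly rate = 6.87%/12 = 0.0057250; payment = 140,000 × 0.0057250 / (1 − (1+0.0057250)^−48) = $3,344.04.
Total interest on Option B = 48 × $3,344.04 − $140,000 = $20,513.92.
Option B is lower by $24,837.12.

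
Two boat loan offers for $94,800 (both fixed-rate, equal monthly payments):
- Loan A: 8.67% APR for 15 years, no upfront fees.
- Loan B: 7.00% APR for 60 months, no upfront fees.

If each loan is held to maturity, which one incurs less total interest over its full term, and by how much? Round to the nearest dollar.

Loan B by $57,111

Loan A: at 8.67% the monthly rate is 0.0072250, so the payment is 94,800 × 0.0072250 / (1 − 1.0072250^−180) = $943.00.
Total interest on Loan A = 180 × $943.00 − $94,800 = $74,940.00.
Loan B: monthly rate = 7%/12 = 0.0058333; payment = 94,800 × 0.0058333 / (1 − (1+0.0058333)^−60) = $1,877.15.
Total interest on Loan B = 60 × $1,877.15 − $94,800 = $17,829.00.
Loan B is lower by $57,111.00.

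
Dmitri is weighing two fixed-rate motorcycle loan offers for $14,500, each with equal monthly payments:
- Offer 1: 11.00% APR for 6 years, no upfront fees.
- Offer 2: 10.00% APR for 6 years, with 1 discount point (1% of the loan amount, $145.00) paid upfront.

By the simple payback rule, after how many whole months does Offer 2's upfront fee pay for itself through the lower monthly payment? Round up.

Offer 1: at 11.00% the monthly rate is 0.0091667, so the payment is 14,500 × 0.0091667 / (1 − 1.0091667^−72) = $275.99.
Offer 2: monthly rate = 10%/12 = 0.0083333; payment = 14,500 × 0.0083333 / (1 − (1+0.0083333)^−72) = $268.62.
Monthly savings = $275.99 − $268.62 = $7.37.
Break-even = $145.00 / $7.37 = 19.67 → 20 months.

20 months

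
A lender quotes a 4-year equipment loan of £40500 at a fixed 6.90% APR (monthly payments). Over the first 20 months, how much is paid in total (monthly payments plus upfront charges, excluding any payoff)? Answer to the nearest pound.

Monthly rate = 6.9%/12 = 0.0057500; payment = 40,500 × 0.0057500 / (1 − (1+0.0057500)^−48) = £967.95.
Total outlay = 20 × £967.95 = £19,359.00.

£19,359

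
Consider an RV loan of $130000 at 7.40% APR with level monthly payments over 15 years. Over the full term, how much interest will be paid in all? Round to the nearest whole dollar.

At 7.40% the monthly rate is 0.0061667, so the payment is 130,000 × 0.0061667 / (1 − 1.0061667^−180) = $1,197.74.
Total paid = 180 × $1,197.74 = $215,593.20; interest = $215,593.20 − $130,000 = $85,593.20.

$85,593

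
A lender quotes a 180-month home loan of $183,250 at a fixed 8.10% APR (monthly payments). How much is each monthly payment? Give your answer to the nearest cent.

At 8.10% the monthly rate is 0.0067500, so the payment is 183,250 × 0.0067500 / (1 − 1.0067500^−180) = $1,761.83.

$1,761.83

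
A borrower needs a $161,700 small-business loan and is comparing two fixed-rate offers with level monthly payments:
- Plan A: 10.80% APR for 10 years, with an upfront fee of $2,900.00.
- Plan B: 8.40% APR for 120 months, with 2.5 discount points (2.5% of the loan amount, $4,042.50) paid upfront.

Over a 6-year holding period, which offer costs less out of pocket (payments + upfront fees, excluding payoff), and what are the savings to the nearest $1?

Plan B by $14,189

Plan A: at 10.80% the monthly rate is 0.0090000, so the payment is 161,700 × 0.0090000 / (1 − 1.0090000^−120) = $2,209.15.
Plan B: at 8.40% the monthly rate is 0.0070000, so the payment is 161,700 × 0.0070000 / (1 − 1.0070000^−120) = $1,996.21.
Over 72 months: Plan A costs 72 × $2,209.15 + $2,900.00 = $161,958.80; Plan B costs 72 × $1,996.21 + $4,042.50 = $147,769.62.
Plan B is cheaper by $161,958.80 − $147,769.62 = $14,189.18.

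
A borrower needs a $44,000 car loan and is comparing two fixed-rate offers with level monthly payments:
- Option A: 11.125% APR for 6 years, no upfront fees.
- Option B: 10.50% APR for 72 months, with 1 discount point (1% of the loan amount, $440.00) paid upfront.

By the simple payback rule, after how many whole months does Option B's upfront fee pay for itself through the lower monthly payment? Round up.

Option A: at 11.125% the monthly rate is 0.0092708, so the payment is 44,000 × 0.0092708 / (1 − 1.0092708^−72) = $840.32.
Option B: at 10.50% the monthly rate is 0.0087500, so the payment is 44,000 × 0.0087500 / (1 − 1.0087500^−72) = $826.27.
Monthly savings = $840.32 − $826.27 = $14.05.
Break-even = $440.00 / $14.05 = 31.32 → 32 months.

32 months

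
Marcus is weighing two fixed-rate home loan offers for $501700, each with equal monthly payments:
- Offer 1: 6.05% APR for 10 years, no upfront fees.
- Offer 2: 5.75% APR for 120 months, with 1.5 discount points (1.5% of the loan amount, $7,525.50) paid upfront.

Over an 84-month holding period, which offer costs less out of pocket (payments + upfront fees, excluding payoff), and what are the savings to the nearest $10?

Offer 1: at 6.05% the monthly rate is 0.0050417, so the payment is 501,700 × 0.0050417 / (1 − 1.0050417^−120) = $5,582.50.
Offer 2: at 5.75% the monthly rate is 0.0047917, so the payment is 501,700 × 0.0047917 / (1 − 1.0047917^−120) = $5,507.12.
Over 84 months: Offer 1 costs 84 × $5,582.50 = $468,930.00; Offer 2 costs 84 × $5,507.12 + $7,525.50 = $470,123.58.
Offer 1 is cheaper by $470,123.58 − $468,930.00 = $1,193.58.

Offer 1 by $1,190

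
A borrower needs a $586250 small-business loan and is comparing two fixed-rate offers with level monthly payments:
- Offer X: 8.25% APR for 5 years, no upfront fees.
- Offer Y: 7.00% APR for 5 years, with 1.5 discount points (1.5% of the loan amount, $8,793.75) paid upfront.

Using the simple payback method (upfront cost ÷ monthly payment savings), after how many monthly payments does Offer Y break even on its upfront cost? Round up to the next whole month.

Offer X: monthly rate = 8.25%/12 = 0.0068750; payment = 586,250 × 0.0068750 / (1 − (1+0.0068750)^−60) = $11,957.30.
Offer Y: monthly rate = 7%/12 = 0.0058333; payment = 586,250 × 0.0058333 / (1 − (1+0.0058333)^−60) = $11,608.45.
Monthly savings = $11,957.30 − $11,608.45 = $348.85.
Break-even = $8,793.75 / $348.85 = 25.21 → 26 months.

26 months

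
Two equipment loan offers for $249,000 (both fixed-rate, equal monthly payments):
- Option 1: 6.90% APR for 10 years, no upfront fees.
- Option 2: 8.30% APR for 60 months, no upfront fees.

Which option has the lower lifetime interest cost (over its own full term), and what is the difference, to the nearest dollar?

Option 2 by $40,315

Option 1: monthly rate = 6.9%/12 = 0.0057500; payment = 249,000 × 0.0057500 / (1 − (1+0.0057500)^−120) = $2,878.28.
Total interest on Option 1 = 120 × $2,878.28 − $249,000 = $96,393.60.
Option 2: at 8.30% the monthly rate is 0.0069167, so the payment is 249,000 × 0.0069167 / (1 − 1.0069167^−60) = $5,084.65.
Total interest on Option 2 = 60 × $5,084.65 − $249,000 = $56,079.00.
Option 2 is lower by $40,314.60.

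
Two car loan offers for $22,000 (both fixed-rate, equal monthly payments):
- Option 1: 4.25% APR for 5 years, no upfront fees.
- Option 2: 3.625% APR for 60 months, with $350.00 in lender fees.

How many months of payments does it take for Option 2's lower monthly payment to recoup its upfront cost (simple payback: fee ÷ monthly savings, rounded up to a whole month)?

57 months

Option 1: at 4.25% the monthly rate is 0.0035417, so the payment is 22,000 × 0.0035417 / (1 − 1.0035417^−60) = $407.65.
Option 2: monthly rate = 3.625%/12 = 0.0030208; payment = 22,000 × 0.0030208 / (1 − (1+0.0030208)^−60) = $401.45.
Monthly savings = $407.65 − $401.45 = $6.20.
Break-even = $350.00 / $6.20 = 56.45 → 57 months.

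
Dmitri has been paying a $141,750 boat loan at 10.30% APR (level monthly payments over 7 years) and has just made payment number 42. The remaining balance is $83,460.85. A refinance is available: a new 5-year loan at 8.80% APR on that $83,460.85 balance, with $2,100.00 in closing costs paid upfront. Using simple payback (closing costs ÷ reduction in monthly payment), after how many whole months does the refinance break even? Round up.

Current payment = 141,750 × 10.3%/12 / (1 − (1+0.0085833)^−84) = $2,375.25.
Refinanced payment = 83,460.85 × 0.0073333 / (1 − (1+0.0073333)^−60) = $1,724.42.
Monthly savings = $2,375.25 − $1,724.42 = $650.83.
Break-even = $2,100.00 / $650.83 = 3.23 → 4 months.

4 months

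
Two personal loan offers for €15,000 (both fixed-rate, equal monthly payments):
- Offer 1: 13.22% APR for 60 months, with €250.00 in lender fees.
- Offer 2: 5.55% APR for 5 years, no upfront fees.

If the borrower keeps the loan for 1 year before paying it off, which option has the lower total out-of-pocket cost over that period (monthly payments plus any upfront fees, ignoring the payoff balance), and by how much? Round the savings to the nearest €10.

Offer 1: monthly rate = 13.22%/12 = 0.0110167; payment = 15,000 × 0.0110167 / (1 − (1+0.0110167)^−60) = €342.99.
Offer 2: monthly rate = 5.55%/12 = 0.0046250; payment = 15,000 × 0.0046250 / (1 − (1+0.0046250)^−60) = €286.86.
Over 12 months: Offer 1 costs 12 × €342.99 + €250.00 = €4,365.88; Offer 2 costs 12 × €286.86 = €3,442.32.
Offer 2 is cheaper by €4,365.88 − €3,442.32 = €923.56.

Offer 2 by €920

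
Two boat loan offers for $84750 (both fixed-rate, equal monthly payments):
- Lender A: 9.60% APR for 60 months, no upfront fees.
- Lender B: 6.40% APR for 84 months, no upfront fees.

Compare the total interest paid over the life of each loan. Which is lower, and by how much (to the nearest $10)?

Lender B by $1,670

Lender A: at 9.60% the monthly rate is 0.0080000, so the payment is 84,750 × 0.0080000 / (1 − 1.0080000^−60) = $1,784.05.
Total interest on Lender A = 60 × $1,784.05 − $84,750 = $22,293.00.
Lender B: monthly rate = 6.4%/12 = 0.0053333; payment = 84,750 × 0.0053333 / (1 − (1+0.0053333)^−84) = $1,254.39.
Total interest on Lender B = 84 × $1,254.39 − $84,750 = $20,618.76.
Lender B is lower by $1,674.24.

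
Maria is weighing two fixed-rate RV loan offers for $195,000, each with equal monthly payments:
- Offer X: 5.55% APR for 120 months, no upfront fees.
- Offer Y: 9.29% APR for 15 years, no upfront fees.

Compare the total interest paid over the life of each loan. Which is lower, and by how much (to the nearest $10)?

Offer X by $107,560

Offer X: at 5.55% the monthly rate is 0.0046250, so the payment is 195,000 × 0.0046250 / (1 − 1.0046250^−120) = $2,121.10.
Total interest on Offer X = 120 × $2,121.10 − $195,000 = $59,532.00.
Offer Y: monthly rate = 9.29%/12 = 0.0077417; payment = 195,000 × 0.0077417 / (1 − (1+0.0077417)^−180) = $2,011.60.
Total interest on Offer Y = 180 × $2,011.60 − $195,000 = $167,088.00.
Offer X is lower by $107,556.00.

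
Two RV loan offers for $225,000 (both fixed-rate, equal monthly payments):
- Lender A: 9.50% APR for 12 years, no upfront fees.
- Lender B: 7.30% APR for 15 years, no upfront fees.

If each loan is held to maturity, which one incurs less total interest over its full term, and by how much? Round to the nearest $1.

Lender B by $7,053

Lender A: monthly rate = 9.5%/12 = 0.0079167; payment = 225,000 × 0.0079167 / (1 − (1+0.0079167)^−144) = $2,624.34.
Total interest on Lender A = 144 × $2,624.34 − $225,000 = $152,904.96.
Lender B: at 7.30% the monthly rate is 0.0060833, so the payment is 225,000 × 0.0060833 / (1 − 1.0060833^−180) = $2,060.29.
Total interest on Lender B = 180 × $2,060.29 − $225,000 = $145,852.20.
Lender B is lower by $7,052.76.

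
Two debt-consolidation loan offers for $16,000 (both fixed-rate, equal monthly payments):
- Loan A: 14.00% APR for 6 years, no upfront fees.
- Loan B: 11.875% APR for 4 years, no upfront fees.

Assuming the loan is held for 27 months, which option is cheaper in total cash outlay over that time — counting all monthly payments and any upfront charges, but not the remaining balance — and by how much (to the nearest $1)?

Loan A: at 14.00% the monthly rate is 0.0116667, so the payment is 16,000 × 0.0116667 / (1 − 1.0116667^−72) = $329.69.
Loan B: monthly rate = 11.875%/12 = 0.0098958; payment = 16,000 × 0.0098958 / (1 − (1+0.0098958)^−48) = $420.36.
Over 27 months: Loan A costs 27 × $329.69 = $8,901.63; Loan B costs 27 × $420.36 = $11,349.72.
Loan A is cheaper by $11,349.72 − $8,901.63 = $2,448.09.

Loan A by $2,448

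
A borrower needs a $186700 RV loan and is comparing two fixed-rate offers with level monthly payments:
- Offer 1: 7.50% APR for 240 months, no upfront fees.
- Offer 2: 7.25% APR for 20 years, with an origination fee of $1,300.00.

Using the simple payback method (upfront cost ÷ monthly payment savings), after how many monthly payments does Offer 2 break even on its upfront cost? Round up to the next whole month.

46 months

Offer 1: monthly rate = 7.5%/12 = 0.0062500; payment = 186,700 × 0.0062500 / (1 − (1+0.0062500)^−240) = $1,504.04.
Offer 2: at 7.25% the monthly rate is 0.0060417, so the payment is 186,700 × 0.0060417 / (1 − 1.0060417^−240) = $1,475.63.
Monthly savings = $1,504.04 − $1,475.63 = $28.41.
Break-even = $1,300.00 / $28.41 = 45.76 → 46 months.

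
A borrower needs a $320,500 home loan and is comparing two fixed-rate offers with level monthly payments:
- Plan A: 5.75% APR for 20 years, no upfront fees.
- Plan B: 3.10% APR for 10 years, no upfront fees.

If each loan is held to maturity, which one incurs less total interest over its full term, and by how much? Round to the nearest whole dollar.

Plan B by $166,892

Plan A: at 5.75% the monthly rate is 0.0047917, so the payment is 320,500 × 0.0047917 / (1 − 1.0047917^−240) = $2,250.18.
Total interest on Plan A = 240 × $2,250.18 − $320,500 = $219,543.20.
Plan B: monthly rate = 3.1%/12 = 0.0025833; payment = 320,500 × 0.0025833 / (1 − (1+0.0025833)^−120) = $3,109.59.
Total interest on Plan B = 120 × $3,109.59 − $320,500 = $52,650.80.
Plan B is lower by $166,892.40.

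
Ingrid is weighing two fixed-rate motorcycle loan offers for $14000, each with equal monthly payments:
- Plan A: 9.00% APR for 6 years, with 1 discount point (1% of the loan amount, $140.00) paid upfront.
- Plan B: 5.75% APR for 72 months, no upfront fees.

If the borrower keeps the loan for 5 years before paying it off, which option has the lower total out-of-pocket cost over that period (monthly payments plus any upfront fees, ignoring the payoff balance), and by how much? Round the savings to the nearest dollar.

Plan B by $1,459

Plan A: at 9.00% the monthly rate is 0.0075000, so the payment is 14,000 × 0.0075000 / (1 − 1.0075000^−72) = $252.36.
Plan B: monthly rate = 5.75%/12 = 0.0047917; payment = 14,000 × 0.0047917 / (1 − (1+0.0047917)^−72) = $230.37.
Over 60 months: Plan A costs 60 × $252.36 + $140.00 = $15,281.60; Plan B costs 60 × $230.37 = $13,822.20.
Plan B is cheaper by $15,281.60 − $13,822.20 = $1,459.40.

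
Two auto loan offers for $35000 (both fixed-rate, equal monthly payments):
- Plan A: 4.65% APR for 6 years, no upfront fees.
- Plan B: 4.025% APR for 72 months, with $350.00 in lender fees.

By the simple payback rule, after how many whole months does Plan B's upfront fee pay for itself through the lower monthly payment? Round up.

Plan A: at 4.65% the monthly rate is 0.0038750, so the payment is 35,000 × 0.0038750 / (1 − 1.0038750^−72) = $558.01.
Plan B: monthly rate = 4.025%/12 = 0.0033542; payment = 35,000 × 0.0033542 / (1 − (1+0.0033542)^−72) = $547.98.
Monthly savings = $558.01 − $547.98 = $10.03.
Break-even = $350.00 / $10.03 = 34.90 → 35 months.

35 months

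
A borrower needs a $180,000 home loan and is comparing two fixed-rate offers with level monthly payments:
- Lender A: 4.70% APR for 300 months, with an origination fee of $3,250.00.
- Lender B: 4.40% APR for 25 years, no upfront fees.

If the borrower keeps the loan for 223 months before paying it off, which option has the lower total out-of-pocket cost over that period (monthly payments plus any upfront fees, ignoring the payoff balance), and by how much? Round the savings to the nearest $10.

Lender A: at 4.70% the monthly rate is 0.0039167, so the payment is 180,000 × 0.0039167 / (1 − 1.0039167^−300) = $1,021.04.
Lender B: monthly rate = 4.4%/12 = 0.0036667; payment = 180,000 × 0.0036667 / (1 − (1+0.0036667)^−300) = $990.31.
Over 223 months: Lender A costs 223 × $1,021.04 + $3,250.00 = $230,941.92; Lender B costs 223 × $990.31 = $220,839.13.
Lender B is cheaper by $230,941.92 − $220,839.13 = $10,102.79.

Lender B by $10,100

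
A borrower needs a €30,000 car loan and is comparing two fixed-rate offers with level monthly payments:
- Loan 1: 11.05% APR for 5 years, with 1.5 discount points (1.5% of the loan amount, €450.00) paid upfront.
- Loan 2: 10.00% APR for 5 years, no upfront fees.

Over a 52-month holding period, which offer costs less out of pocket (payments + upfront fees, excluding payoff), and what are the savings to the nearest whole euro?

Loan 1: at 11.05% the monthly rate is 0.0092083, so the payment is 30,000 × 0.0092083 / (1 − 1.0092083^−60) = €653.02.
Loan 2: monthly rate = 10%/12 = 0.0083333; payment = 30,000 × 0.0083333 / (1 − (1+0.0083333)^−60) = €637.41.
Over 52 months: Loan 1 costs 52 × €653.02 + €450.00 = €34,407.04; Loan 2 costs 52 × €637.41 = €33,145.32.
Loan 2 is cheaper by €34,407.04 − €33,145.32 = €1,261.72.

Loan 2 by €1,262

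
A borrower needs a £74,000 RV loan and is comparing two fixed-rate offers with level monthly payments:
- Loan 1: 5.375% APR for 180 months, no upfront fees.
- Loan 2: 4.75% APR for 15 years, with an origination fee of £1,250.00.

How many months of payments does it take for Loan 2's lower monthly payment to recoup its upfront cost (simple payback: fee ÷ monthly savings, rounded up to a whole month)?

52 months

Loan 1: at 5.375% the monthly rate is 0.0044792, so the payment is 74,000 × 0.0044792 / (1 − 1.0044792^−180) = £599.74.
Loan 2: at 4.75% the monthly rate is 0.0039583, so the payment is 74,000 × 0.0039583 / (1 − 1.0039583^−180) = £575.60.
Monthly savings = £599.74 − £575.60 = £24.14.
Break-even = £1,250.00 / £24.14 = 51.78 → 52 months.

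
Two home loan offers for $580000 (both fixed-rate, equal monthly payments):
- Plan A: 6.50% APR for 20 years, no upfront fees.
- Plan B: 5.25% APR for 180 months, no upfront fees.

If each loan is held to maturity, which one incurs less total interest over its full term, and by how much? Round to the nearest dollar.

Plan B by $198,589

Plan A: monthly rate = 6.5%/12 = 0.0054167; payment = 580,000 × 0.0054167 / (1 − (1+0.0054167)^−240) = $4,324.32.
Total interest on Plan A = 240 × $4,324.32 − $580,000 = $457,836.80.
Plan B: monthly rate = 5.25%/12 = 0.0043750; payment = 580,000 × 0.0043750 / (1 − (1+0.0043750)^−180) = $4,662.49.
Total interest on Plan B = 180 × $4,662.49 − $580,000 = $259,248.20.
Plan B is lower by $198,588.60.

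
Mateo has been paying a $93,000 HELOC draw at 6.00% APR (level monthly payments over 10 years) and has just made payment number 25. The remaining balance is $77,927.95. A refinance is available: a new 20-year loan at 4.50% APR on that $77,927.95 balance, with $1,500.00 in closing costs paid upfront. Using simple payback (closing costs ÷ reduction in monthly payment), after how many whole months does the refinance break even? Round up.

3 months

Current payment = 93,000 × 6%/12 / (1 − (1+0.0050000)^−120) = $1,032.49.
Refinanced payment = 77,927.95 × 0.0037500 / (1 − (1+0.0037500)^−240) = $493.01.
Monthly savings = $1,032.49 − $493.01 = $539.48.
Break-even = $1,500.00 / $539.48 = 2.78 → 3 months.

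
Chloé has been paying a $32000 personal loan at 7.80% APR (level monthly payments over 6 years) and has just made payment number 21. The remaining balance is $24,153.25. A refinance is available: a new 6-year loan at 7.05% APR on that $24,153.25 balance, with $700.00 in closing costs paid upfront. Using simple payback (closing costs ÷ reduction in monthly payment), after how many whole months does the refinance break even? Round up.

5 months

Current payment = 32,000 × 7.8%/12 / (1 − (1+0.0065000)^−72) = $557.94.
Refinanced payment = 24,153.25 × 0.0058750 / (1 − (1+0.0058750)^−72) = $412.37.
Monthly savings = $557.94 − $412.37 = $145.57.
Break-even = $700.00 / $145.57 = 4.81 → 5 months.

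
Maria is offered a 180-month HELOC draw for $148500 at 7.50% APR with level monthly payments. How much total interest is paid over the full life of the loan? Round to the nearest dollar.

$99,290

Monthly rate = 7.5%/12 = 0.0062500; payment = 148,500 × 0.0062500 / (1 − (1+0.0062500)^−180) = $1,376.61.
Total paid = 180 × $1,376.61 = $247,789.80; interest = $247,789.80 − $148,500 = $99,289.80.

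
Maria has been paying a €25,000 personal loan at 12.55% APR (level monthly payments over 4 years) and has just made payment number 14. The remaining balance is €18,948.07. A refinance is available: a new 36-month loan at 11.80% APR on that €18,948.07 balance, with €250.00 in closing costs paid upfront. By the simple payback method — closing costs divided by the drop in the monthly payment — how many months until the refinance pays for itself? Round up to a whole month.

Current payment = 25,000 × 12.55%/12 / (1 − (1+0.0104583)^−48) = €665.12.
Refinanced payment = 18,948.07 × 0.0098333 / (1 − (1+0.0098333)^−36) = €627.54.
Monthly savings = €665.12 − €627.54 = €37.58.
Break-even = €250.00 / €37.58 = 6.65 → 7 months.

7 months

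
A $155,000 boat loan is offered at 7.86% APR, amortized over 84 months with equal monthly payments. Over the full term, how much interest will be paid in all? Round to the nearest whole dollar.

$47,026

At 7.86% the monthly rate is 0.0065500, so the payment is 155,000 × 0.0065500 / (1 − 1.0065500^−84) = $2,405.07.
Total paid = 84 × $2,405.07 = $202,025.88; interest = $202,025.88 − $155,000 = $47,025.88.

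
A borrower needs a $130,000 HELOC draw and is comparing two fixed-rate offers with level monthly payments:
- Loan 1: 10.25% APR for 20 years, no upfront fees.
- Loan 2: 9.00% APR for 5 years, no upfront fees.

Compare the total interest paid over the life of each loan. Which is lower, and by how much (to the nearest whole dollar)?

Loan 2 by $144,358

Loan 1: monthly rate = 10.25%/12 = 0.0085417; payment = 130,000 × 0.0085417 / (1 − (1+0.0085417)^−240) = $1,276.14.
Total interest on Loan 1 = 240 × $1,276.14 − $130,000 = $176,273.60.
Loan 2: at 9.00% the monthly rate is 0.0075000, so the payment is 130,000 × 0.0075000 / (1 − 1.0075000^−60) = $2,698.59.
Total interest on Loan 2 = 60 × $2,698.59 − $130,000 = $31,915.40.
Loan 2 is lower by $144,358.20.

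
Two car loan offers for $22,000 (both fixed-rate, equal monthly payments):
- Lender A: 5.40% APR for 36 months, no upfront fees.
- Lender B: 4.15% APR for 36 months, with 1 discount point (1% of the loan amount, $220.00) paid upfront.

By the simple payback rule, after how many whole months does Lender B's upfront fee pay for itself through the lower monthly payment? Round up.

Lender A: at 5.40% the monthly rate is 0.0045000, so the payment is 22,000 × 0.0045000 / (1 − 1.0045000^−36) = $663.32.
Lender B: at 4.15% the monthly rate is 0.0034583, so the payment is 22,000 × 0.0034583 / (1 − 1.0034583^−36) = $651.00.
Monthly savings = $663.32 − $651.00 = $12.32.
Break-even = $220.00 / $12.32 = 17.86 → 18 months.

18 months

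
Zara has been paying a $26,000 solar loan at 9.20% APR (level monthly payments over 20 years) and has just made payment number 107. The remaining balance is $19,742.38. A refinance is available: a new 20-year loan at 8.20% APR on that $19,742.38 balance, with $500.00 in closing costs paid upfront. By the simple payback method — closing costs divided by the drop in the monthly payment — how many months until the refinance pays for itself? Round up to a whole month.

Current payment = 26,000 × 9.2%/12 / (1 − (1+0.0076667)^−240) = $237.28.
Refinanced payment = 19,742.38 × 0.0068333 / (1 − (1+0.0068333)^−240) = $167.60.
Monthly savings = $237.28 − $167.60 = $69.68.
Break-even = $500.00 / $69.68 = 7.18 → 8 months.

8 months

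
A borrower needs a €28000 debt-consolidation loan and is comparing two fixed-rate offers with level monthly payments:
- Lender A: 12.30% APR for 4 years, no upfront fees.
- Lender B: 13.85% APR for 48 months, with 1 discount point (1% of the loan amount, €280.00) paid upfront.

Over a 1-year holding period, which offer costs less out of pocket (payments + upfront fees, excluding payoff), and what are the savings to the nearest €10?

Lender A: monthly rate = 12.3%/12 = 0.0102500; payment = 28,000 × 0.0102500 / (1 − (1+0.0102500)^−48) = €741.48.
Lender B: at 13.85% the monthly rate is 0.0115417, so the payment is 28,000 × 0.0115417 / (1 − 1.0115417^−48) = €763.04.
Over 12 months: Lender A costs 12 × €741.48 = €8,897.76; Lender B costs 12 × €763.04 + €280.00 = €9,436.48.
Lender A is cheaper by €9,436.48 − €8,897.76 = €538.72.

Lender A by €540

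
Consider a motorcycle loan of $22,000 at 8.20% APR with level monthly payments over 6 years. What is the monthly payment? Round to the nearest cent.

At 8.20% the monthly rate is 0.0068333, so the payment is 22,000 × 0.0068333 / (1 − 1.0068333^−72) = $387.88.

$387.88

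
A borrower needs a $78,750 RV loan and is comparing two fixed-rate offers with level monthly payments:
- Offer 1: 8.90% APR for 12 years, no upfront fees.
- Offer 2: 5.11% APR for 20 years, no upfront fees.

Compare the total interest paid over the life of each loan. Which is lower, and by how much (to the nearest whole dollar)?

Offer 2 by $2,532

Offer 1: monthly rate = 8.9%/12 = 0.0074167; payment = 78,750 × 0.0074167 / (1 − (1+0.0074167)^−144) = $891.77.
Total interest on Offer 1 = 144 × $891.77 − $78,750 = $49,664.88.
Offer 2: monthly rate = 5.11%/12 = 0.0042583; payment = 78,750 × 0.0042583 / (1 − (1+0.0042583)^−240) = $524.51.
Total interest on Offer 2 = 240 × $524.51 − $78,750 = $47,132.40.
Offer 2 is lower by $2,532.48.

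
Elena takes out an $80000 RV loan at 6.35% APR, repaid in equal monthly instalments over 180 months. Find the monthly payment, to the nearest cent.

$690.31

At 6.35% the monthly rate is 0.0052917, so the payment is 80,000 × 0.0052917 / (1 − 1.0052917^−180) = $690.31.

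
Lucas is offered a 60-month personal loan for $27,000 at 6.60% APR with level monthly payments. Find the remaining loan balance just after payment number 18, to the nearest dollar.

With monthly rate i = 6.6%/12 = 0.0055000, the balance after k of n payments is P · [(1+i)^n − (1+i)^k] / [(1+i)^n − 1].
(1+0.0055000)^60 = 1.38971100 and (1+0.0055000)^18 = 1.10376686, so the balance is 27,000 × (1.38971100 − 1.10376686) / (1.38971100 − 1) = $19,810.81.

$19,811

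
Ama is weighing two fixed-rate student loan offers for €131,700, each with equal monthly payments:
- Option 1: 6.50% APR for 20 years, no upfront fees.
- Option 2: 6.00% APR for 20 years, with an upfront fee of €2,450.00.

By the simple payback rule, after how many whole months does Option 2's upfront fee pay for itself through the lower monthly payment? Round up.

64 months

Option 1: at 6.50% the monthly rate is 0.0054167, so the payment is 131,700 × 0.0054167 / (1 − 1.0054167^−240) = €981.92.
Option 2: at 6.00% the monthly rate is 0.0050000, so the payment is 131,700 × 0.0050000 / (1 − 1.0050000^−240) = €943.54.
Monthly savings = €981.92 − €943.54 = €38.38.
Break-even = €2,450.00 / €38.38 = 63.84 → 64 months.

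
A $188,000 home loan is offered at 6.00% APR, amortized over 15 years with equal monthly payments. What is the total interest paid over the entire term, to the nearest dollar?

$97,561

At 6.00% the monthly rate is 0.0050000, so the payment is 188,000 × 0.0050000 / (1 − 1.0050000^−180) = $1,586.45.
Total paid = 180 × $1,586.45 = $285,561.00; interest = $285,561.00 − $188,000 = $97,561.00.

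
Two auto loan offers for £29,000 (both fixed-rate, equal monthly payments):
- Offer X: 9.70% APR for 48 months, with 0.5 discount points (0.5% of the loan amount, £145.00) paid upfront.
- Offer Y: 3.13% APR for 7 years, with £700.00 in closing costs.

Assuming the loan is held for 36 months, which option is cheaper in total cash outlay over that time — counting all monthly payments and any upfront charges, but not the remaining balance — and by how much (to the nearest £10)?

Offer X: monthly rate = 9.7%/12 = 0.0080833; payment = 29,000 × 0.0080833 / (1 − (1+0.0080833)^−48) = £731.34.
Offer Y: at 3.13% the monthly rate is 0.0026083, so the payment is 29,000 × 0.0026083 / (1 − 1.0026083^−84) = £384.89.
Over 36 months: Offer X costs 36 × £731.34 + £145.00 = £26,473.24; Offer Y costs 36 × £384.89 + £700.00 = £14,556.04.
Offer Y is cheaper by £26,473.24 − £14,556.04 = £11,917.20.

Offer Y by £11,920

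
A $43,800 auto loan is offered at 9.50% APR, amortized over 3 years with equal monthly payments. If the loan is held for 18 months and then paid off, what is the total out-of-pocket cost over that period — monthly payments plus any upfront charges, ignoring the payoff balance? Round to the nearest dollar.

At 9.50% the monthly rate is 0.0079167, so the payment is 43,800 × 0.0079167 / (1 − 1.0079167^−36) = $1,403.04.
Total outlay = 18 × $1,403.04 = $25,254.72.

$25,255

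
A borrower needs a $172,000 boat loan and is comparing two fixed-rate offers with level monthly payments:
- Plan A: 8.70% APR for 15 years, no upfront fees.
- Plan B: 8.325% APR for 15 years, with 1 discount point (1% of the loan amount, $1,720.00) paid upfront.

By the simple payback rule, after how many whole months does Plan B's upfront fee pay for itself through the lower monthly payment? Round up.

46 months

Plan A: at 8.70% the monthly rate is 0.0072500, so the payment is 172,000 × 0.0072500 / (1 − 1.0072500^−180) = $1,713.98.
Plan B: at 8.325% the monthly rate is 0.0069375, so the payment is 172,000 × 0.0069375 / (1 − 1.0069375^−180) = $1,676.15.
Monthly savings = $1,713.98 − $1,676.15 = $37.83.
Break-even = $1,720.00 / $37.83 = 45.47 → 46 months.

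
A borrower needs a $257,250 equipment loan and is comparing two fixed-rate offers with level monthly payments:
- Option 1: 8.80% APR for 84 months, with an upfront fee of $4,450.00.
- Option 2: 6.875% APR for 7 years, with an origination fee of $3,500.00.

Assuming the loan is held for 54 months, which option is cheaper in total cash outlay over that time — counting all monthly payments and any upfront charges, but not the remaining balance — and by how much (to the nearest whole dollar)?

Option 2 by $14,232

Option 1: at 8.80% the monthly rate is 0.0073333, so the payment is 257,250 × 0.0073333 / (1 − 1.0073333^−84) = $4,112.85.
Option 2: monthly rate = 6.875%/12 = 0.0057292; payment = 257,250 × 0.0057292 / (1 − (1+0.0057292)^−84) = $3,866.89.
Over 54 months: Option 1 costs 54 × $4,112.85 + $4,450.00 = $226,543.90; Option 2 costs 54 × $3,866.89 + $3,500.00 = $212,312.06.
Option 2 is cheaper by $226,543.90 − $212,312.06 = $14,231.84.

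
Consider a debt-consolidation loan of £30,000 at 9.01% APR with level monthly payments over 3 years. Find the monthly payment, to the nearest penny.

Monthly rate = 9.01%/12 = 0.0075083; payment = 30,000 × 0.0075083 / (1 − (1+0.0075083)^−36) = £954.13.

£954.13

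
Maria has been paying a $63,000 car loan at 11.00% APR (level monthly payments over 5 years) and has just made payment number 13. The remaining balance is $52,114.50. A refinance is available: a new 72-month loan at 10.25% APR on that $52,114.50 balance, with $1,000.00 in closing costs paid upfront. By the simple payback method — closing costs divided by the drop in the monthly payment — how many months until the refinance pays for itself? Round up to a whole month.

Current payment = 63,000 × 11%/12 / (1 − (1+0.0091667)^−60) = $1,369.77.
Refinanced payment = 52,114.50 × 0.0085417 / (1 − (1+0.0085417)^−72) = $972.05.
Monthly savings = $1,369.77 − $972.05 = $397.72.
Break-even = $1,000.00 / $397.72 = 2.51 → 3 months.

3 months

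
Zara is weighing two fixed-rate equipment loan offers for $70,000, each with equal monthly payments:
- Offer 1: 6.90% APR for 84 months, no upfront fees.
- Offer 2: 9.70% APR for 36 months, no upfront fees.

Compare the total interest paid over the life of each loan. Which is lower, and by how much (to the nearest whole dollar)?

Offer 2 by $7,499

Offer 1: at 6.90% the monthly rate is 0.0057500, so the payment is 70,000 × 0.0057500 / (1 − 1.0057500^−84) = $1,053.07.
Total interest on Offer 1 = 84 × $1,053.07 − $70,000 = $18,457.88.
Offer 2: at 9.70% the monthly rate is 0.0080833, so the payment is 70,000 × 0.0080833 / (1 − 1.0080833^−36) = $2,248.86.
Total interest on Offer 2 = 36 × $2,248.86 − $70,000 = $10,958.96.
Offer 2 is lower by $7,498.92.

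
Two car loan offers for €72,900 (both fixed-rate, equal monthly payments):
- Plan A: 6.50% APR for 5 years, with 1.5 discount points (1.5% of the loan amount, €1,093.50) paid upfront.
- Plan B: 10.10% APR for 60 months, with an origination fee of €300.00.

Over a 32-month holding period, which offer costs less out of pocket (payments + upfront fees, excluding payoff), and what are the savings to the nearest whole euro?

Plan A by €3,243

Plan A: at 6.50% the monthly rate is 0.0054167, so the payment is 72,900 × 0.0054167 / (1 − 1.0054167^−60) = €1,426.37.
Plan B: monthly rate = 10.1%/12 = 0.0084167; payment = 72,900 × 0.0084167 / (1 − (1+0.0084167)^−60) = €1,552.50.
Over 32 months: Plan A costs 32 × €1,426.37 + €1,093.50 = €46,737.34; Plan B costs 32 × €1,552.50 + €300.00 = €49,980.00.
Plan A is cheaper by €49,980.00 − €46,737.34 = €3,242.66.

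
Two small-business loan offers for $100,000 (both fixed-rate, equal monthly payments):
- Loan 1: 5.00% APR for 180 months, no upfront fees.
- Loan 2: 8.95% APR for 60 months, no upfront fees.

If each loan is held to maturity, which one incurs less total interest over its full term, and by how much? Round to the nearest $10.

Loan 2 by $17,940

Loan 1: monthly rate = 5%/12 = 0.0041667; payment = 100,000 × 0.0041667 / (1 − (1+0.0041667)^−180) = $790.79.
Total interest on Loan 1 = 180 × $790.79 − $100,000 = $42,342.20.
Loan 2: monthly rate = 8.95%/12 = 0.0074583; payment = 100,000 × 0.0074583 / (1 − (1+0.0074583)^−60) = $2,073.41.
Total interest on Loan 2 = 60 × $2,073.41 − $100,000 = $24,404.60.
Loan 2 is lower by $17,937.60.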